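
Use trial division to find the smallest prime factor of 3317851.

61

3317851 is odd.
Digit sum 28, not divisible by 3.
Ends in 1: not divisible by 5.
7: 3317851 = 7·473978 + 5
11: 3317851 = 11·301622 + 9
13: 3317851 = 13·255219 + 4
17: 3317851 = 17·195167 + 12
19: 3317851 = 19·174623 + 14
23: 3317851 = 23·144254 + 9
29: 3317851 = 29·114408 + 19
31: 3317851 = 31·107027 + 14
37: 3317851 = 37·89671 + 24
41: 3317851 = 41·80923 + 8
43: 3317851 = 43·77159 + 14
47: 3317851 = 47·70592 + 27
53: 3317851 = 53·62600 + 51
59: 3317851 = 59·56234 + 45
61: 3317851 = 61·54391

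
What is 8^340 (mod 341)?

1

8^1 ≡ 8 (mod 341)
8^2 ≡ 8^2 = 64 ≡ 64 (mod 341)
8^4 ≡ 64^2 = 4096 ≡ 4 (mod 341)
8^8 ≡ 4^2 = 16 ≡ 16 (mod 341)
8^16 ≡ 16^2 = 256 ≡ 256 (mod 341)
8^32 ≡ 256^2 = 65536 ≡ 64 (mod 341)
8^64 ≡ 64^2 = 4096 ≡ 4 (mod 341)
8^128 ≡ 4^2 = 16 ≡ 16 (mod 341)
8^256 ≡ 16^2 = 256 ≡ 256 (mod 341)
340 = 256 + 64 + 16 + 4 in binary powers of 2.
So 8^340 ≡ 256 · 4 · 256 · 4 ≡ 1 (mod 341).
Since the result is 1, base 8 gives no evidence that 341 is composite.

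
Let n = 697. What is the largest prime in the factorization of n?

697 = 17 · 41
41 is prime.
So 697 = 17 · 41; the largest prime factor is 41.

41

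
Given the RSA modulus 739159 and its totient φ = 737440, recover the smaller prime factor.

φ(n) = (p−1)(q−1) = n − (p+q) + 1, so p + q = 739159 − 737440 + 1 = 1720.
p and q are the roots of t² − 1720t + 739159 = 0.
Discriminant: 1720² − 4·739159 = 2958400 − 2956636 = 1764; √1764 = 42.
q = (1720 − 42)/2 = 839, p = (1720 + 42)/2 = 881.
Check: 839 · 881 = 739159.

839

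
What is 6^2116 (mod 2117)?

819

6^1 ≡ 6 (mod 2117)
6^2 ≡ 6^2 = 36 ≡ 36 (mod 2117)
6^4 ≡ 36^2 = 1296 ≡ 1296 (mod 2117)
6^8 ≡ 1296^2 = 1679616 ≡ 835 (mod 2117)
6^16 ≡ 835^2 = 697225 ≡ 732 (mod 2117)
6^32 ≡ 732^2 = 535824 ≡ 223 (mod 2117)
6^64 ≡ 223^2 = 49729 ≡ 1038 (mod 2117)
6^128 ≡ 1038^2 = 1077444 ≡ 2008 (mod 2117)
6^256 ≡ 2008^2 = 4032064 ≡ 1296 (mod 2117)
6^512 ≡ 1296^2 = 1679616 ≡ 835 (mod 2117)
6^1024 ≡ 835^2 = 697225 ≡ 732 (mod 2117)
6^2048 ≡ 732^2 = 535824 ≡ 223 (mod 2117)
2116 = 2048 + 64 + 4 in binary powers of 2.
So 6^2116 ≡ 223 · 1038 · 1296 ≡ 819 (mod 2117).
Since 819 ≠ 1, base 6 is a Fermat witness: 2117 is composite.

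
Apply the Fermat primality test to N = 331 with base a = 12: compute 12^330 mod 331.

12^1 ≡ 12 (mod 331)
12^2 ≡ 12^2 = 144 ≡ 144 (mod 331)
12^4 ≡ 144^2 = 20736 ≡ 214 (mod 331)
12^8 ≡ 214^2 = 45796 ≡ 118 (mod 331)
12^16 ≡ 118^2 = 13924 ≡ 22 (mod 331)
12^32 ≡ 22^2 = 484 ≡ 153 (mod 331)
12^64 ≡ 153^2 = 23409 ≡ 239 (mod 331)
12^128 ≡ 239^2 = 57121 ≡ 189 (mod 331)
12^256 ≡ 189^2 = 35721 ≡ 304 (mod 331)
330 = 256 + 64 + 8 + 2 in binary powers of 2.
So 12^330 ≡ 304 · 239 · 118 · 144 ≡ 1 (mod 331).
Since the result is 1, base 12 gives no evidence that 331 is composite.

1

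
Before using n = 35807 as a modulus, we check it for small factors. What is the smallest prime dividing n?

35807 is odd.
Digit sum 23, not divisible by 3.
Ends in 7: not divisible by 5.
7: 35807 = 7·5115 + 2
11: 35807 = 11·3255 + 2
13: 35807 = 13·2754 + 5
17: 35807 = 17·2106 + 5
19: 35807 = 19·1884 + 11
23: 35807 = 23·1556 + 19
29: 35807 = 29·1234 + 21
31: 35807 = 31·1155 + 2
37: 35807 = 37·967 + 28
41: 35807 = 41·873 + 14
43: 35807 = 43·832 + 31
47: 35807 = 47·761 + 40
53: 35807 = 53·675 + 32
59: 35807 = 59·606 + 53
61: 35807 = 61·587

61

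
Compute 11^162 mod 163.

11^1 ≡ 11 (mod 163)
11^2 ≡ 11^2 = 121 ≡ 121 (mod 163)
11^4 ≡ 121^2 = 14641 ≡ 134 (mod 163)
11^8 ≡ 134^2 = 17956 ≡ 26 (mod 163)
11^16 ≡ 26^2 = 676 ≡ 24 (mod 163)
11^32 ≡ 24^2 = 576 ≡ 87 (mod 163)
11^64 ≡ 87^2 = 7569 ≡ 71 (mod 163)
11^128 ≡ 71^2 = 5041 ≡ 151 (mod 163)
162 = 128 + 32 + 2 in binary powers of 2.
So 11^162 ≡ 151 · 87 · 121 ≡ 1 (mod 163).
Since the result is 1, base 11 gives no evidence that 163 is composite.

1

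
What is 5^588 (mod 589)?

5^1 ≡ 5 (mod 589)
5^2 ≡ 5^2 = 25 ≡ 25 (mod 589)
5^4 ≡ 25^2 = 625 ≡ 36 (mod 589)
5^8 ≡ 36^2 = 1296 ≡ 118 (mod 589)
5^16 ≡ 118^2 = 13924 ≡ 377 (mod 589)
5^32 ≡ 377^2 = 142129 ≡ 180 (mod 589)
5^64 ≡ 180^2 = 32400 ≡ 5 (mod 589)
5^128 ≡ 5^2 = 25 ≡ 25 (mod 589)
5^256 ≡ 25^2 = 625 ≡ 36 (mod 589)
5^512 ≡ 36^2 = 1296 ≡ 118 (mod 589)
588 = 512 + 64 + 8 + 4 in binary powers of 2.
So 5^588 ≡ 118 · 5 · 118 · 36 ≡ 125 (mod 589).
Since 125 ≠ 1, base 5 is a Fermat witness: 589 is composite.

125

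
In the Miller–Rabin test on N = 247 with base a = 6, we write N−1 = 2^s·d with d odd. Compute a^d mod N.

125

247 − 1 = 246 = 2^1 · 123, so d = 123.
6^1 ≡ 6 (mod 247)
6^2 ≡ 6^2 = 36 ≡ 36 (mod 247)
6^4 ≡ 36^2 = 1296 ≡ 61 (mod 247)
6^8 ≡ 61^2 = 3721 ≡ 16 (mod 247)
6^16 ≡ 16^2 = 256 ≡ 9 (mod 247)
6^32 ≡ 9^2 = 81 ≡ 81 (mod 247)
6^64 ≡ 81^2 = 6561 ≡ 139 (mod 247)
123 = 64 + 32 + 16 + 8 + 2 + 1 in binary powers of 2.
So 6^123 ≡ 139 · 81 · 9 · 16 · 36 · 6 ≡ 125 (mod 247).
Squaring chain: 125; never reaches −1, so base 6 is a Miller–Rabin witness that 247 is composite.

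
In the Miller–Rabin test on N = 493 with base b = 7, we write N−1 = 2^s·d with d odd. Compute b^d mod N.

493 − 1 = 492 = 2^2 · 123, so d = 123.
7^1 ≡ 7 (mod 493)
7^2 ≡ 7^2 = 49 ≡ 49 (mod 493)
7^4 ≡ 49^2 = 2401 ≡ 429 (mod 493)
7^8 ≡ 429^2 = 184041 ≡ 152 (mod 493)
7^16 ≡ 152^2 = 23104 ≡ 426 (mod 493)
7^32 ≡ 426^2 = 181476 ≡ 52 (mod 493)
7^64 ≡ 52^2 = 2704 ≡ 239 (mod 493)
123 = 64 + 32 + 16 + 8 + 2 + 1 in binary powers of 2.
So 7^123 ≡ 239 · 52 · 426 · 152 · 49 · 7 ≡ 371 (mod 493).
Squaring chain: 371 → 94; never reaches −1, so base 7 is a Miller–Rabin witness that 493 is composite.

371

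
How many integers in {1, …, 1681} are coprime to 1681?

Factor: 1681 = 41^2.
φ(1681) = 41^1·(41−1) = 1640.

1640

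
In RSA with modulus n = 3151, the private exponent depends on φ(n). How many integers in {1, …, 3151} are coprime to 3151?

Factor: 3151 = 23 · 137.
φ(3151) = (23−1) · (137−1) = 22 · 136 = 2992.

2992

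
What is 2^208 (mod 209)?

2^1 ≡ 2 (mod 209)
2^2 ≡ 2^2 = 4 ≡ 4 (mod 209)
2^4 ≡ 4^2 = 16 ≡ 16 (mod 209)
2^8 ≡ 16^2 = 256 ≡ 47 (mod 209)
2^16 ≡ 47^2 = 2209 ≡ 119 (mod 209)
2^32 ≡ 119^2 = 14161 ≡ 158 (mod 209)
2^64 ≡ 158^2 = 24964 ≡ 93 (mod 209)
2^128 ≡ 93^2 = 8649 ≡ 80 (mod 209)
208 = 128 + 64 + 16 in binary powers of 2.
So 2^208 ≡ 80 · 93 · 119 ≡ 36 (mod 209).
Since 36 ≠ 1, base 2 is a Fermat witness: 209 is composite.

36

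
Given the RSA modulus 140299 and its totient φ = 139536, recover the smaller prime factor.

307

φ(n) = (p−1)(q−1) = n − (p+q) + 1, so p + q = 140299 − 139536 + 1 = 764.
p and q are the roots of t² − 764t + 140299 = 0.
Discriminant: 764² − 4·140299 = 583696 − 561196 = 22500; √22500 = 150.
q = (764 − 150)/2 = 307, p = (764 + 150)/2 = 457.
Check: 307 · 457 = 140299.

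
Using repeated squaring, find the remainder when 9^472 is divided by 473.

9^1 ≡ 9 (mod 473)
9^2 ≡ 9^2 = 81 ≡ 81 (mod 473)
9^4 ≡ 81^2 = 6561 ≡ 412 (mod 473)
9^8 ≡ 412^2 = 169744 ≡ 410 (mod 473)
9^16 ≡ 410^2 = 168100 ≡ 185 (mod 473)
9^32 ≡ 185^2 = 34225 ≡ 169 (mod 473)
9^64 ≡ 169^2 = 28561 ≡ 181 (mod 473)
9^128 ≡ 181^2 = 32761 ≡ 124 (mod 473)
9^256 ≡ 124^2 = 15376 ≡ 240 (mod 473)
472 = 256 + 128 + 64 + 16 + 8 in binary powers of 2.
So 9^472 ≡ 240 · 124 · 181 · 185 · 410 ≡ 444 (mod 473).
Since 444 ≠ 1, base 9 is a Fermat witness: 473 is composite.

444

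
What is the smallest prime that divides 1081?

23

1081 is odd.
Digit sum 10, not divisible by 3.
Ends in 1: not divisible by 5.
7: 1081 = 7·154 + 3
11: 1081 = 11·98 + 3
13: 1081 = 13·83 + 2
17: 1081 = 17·63 + 10
19: 1081 = 19·56 + 17
23: 1081 = 23·47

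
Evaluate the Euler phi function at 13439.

13200

Factor: 13439 = 89 · 151.
φ(13439) = (89−1) · (151−1) = 88 · 150 = 13200.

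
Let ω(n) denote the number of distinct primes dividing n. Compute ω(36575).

4

36575 = 5^2 · 1463
1463 = 7 · 209
209 = 11 · 19
36575 = 5^2 · 7 · 11 · 19, which has 4 distinct prime factors.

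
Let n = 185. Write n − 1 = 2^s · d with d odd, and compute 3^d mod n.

185 − 1 = 184 = 2^3 · 23, so d = 23.
3^1 ≡ 3 (mod 185)
3^2 ≡ 3^2 = 9 ≡ 9 (mod 185)
3^4 ≡ 9^2 = 81 ≡ 81 (mod 185)
3^8 ≡ 81^2 = 6561 ≡ 86 (mod 185)
3^16 ≡ 86^2 = 7396 ≡ 181 (mod 185)
23 = 16 + 4 + 2 + 1 in binary powers of 2.
So 3^23 ≡ 181 · 81 · 9 · 3 ≡ 132 (mod 185).
Squaring chain: 132 → 34 → 46; never reaches −1, so base 3 is a Miller–Rabin witness that 185 is composite.

132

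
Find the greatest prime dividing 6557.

6557 = 79 · 83
83 is prime.
So 6557 = 79 · 83; the largest prime factor is 83.

83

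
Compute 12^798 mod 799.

780

12^1 ≡ 12 (mod 799)
12^2 ≡ 12^2 = 144 ≡ 144 (mod 799)
12^4 ≡ 144^2 = 20736 ≡ 761 (mod 799)
12^8 ≡ 761^2 = 579121 ≡ 645 (mod 799)
12^16 ≡ 645^2 = 416025 ≡ 545 (mod 799)
12^32 ≡ 545^2 = 297025 ≡ 596 (mod 799)
12^64 ≡ 596^2 = 355216 ≡ 460 (mod 799)
12^128 ≡ 460^2 = 211600 ≡ 664 (mod 799)
12^256 ≡ 664^2 = 440896 ≡ 647 (mod 799)
12^512 ≡ 647^2 = 418609 ≡ 732 (mod 799)
798 = 512 + 256 + 16 + 8 + 4 + 2 in binary powers of 2.
So 12^798 ≡ 732 · 647 · 545 · 645 · 761 · 144 ≡ 780 (mod 799).
Since 780 ≠ 1, base 12 is a Fermat witness: 799 is composite.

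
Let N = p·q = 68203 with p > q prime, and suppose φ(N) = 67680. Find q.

241

φ(n) = (p−1)(q−1) = n − (p+q) + 1, so p + q = 68203 − 67680 + 1 = 524.
p and q are the roots of t² − 524t + 68203 = 0.
Discriminant: 524² − 4·68203 = 274576 − 272812 = 1764; √1764 = 42.
q = (524 − 42)/2 = 241, p = (524 + 42)/2 = 283.
Check: 241 · 283 = 68203.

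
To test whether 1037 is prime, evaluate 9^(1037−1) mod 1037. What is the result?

9^1 ≡ 9 (mod 1037)
9^2 ≡ 9^2 = 81 ≡ 81 (mod 1037)
9^4 ≡ 81^2 = 6561 ≡ 339 (mod 1037)
9^8 ≡ 339^2 = 114921 ≡ 851 (mod 1037)
9^16 ≡ 851^2 = 724201 ≡ 375 (mod 1037)
9^32 ≡ 375^2 = 140625 ≡ 630 (mod 1037)
9^64 ≡ 630^2 = 396900 ≡ 766 (mod 1037)
9^128 ≡ 766^2 = 586756 ≡ 851 (mod 1037)
9^256 ≡ 851^2 = 724201 ≡ 375 (mod 1037)
9^512 ≡ 375^2 = 140625 ≡ 630 (mod 1037)
9^1024 ≡ 630^2 = 396900 ≡ 766 (mod 1037)
1036 = 1024 + 8 + 4 in binary powers of 2.
So 9^1036 ≡ 766 · 851 · 339 ≡ 985 (mod 1037).
Since 985 ≠ 1, base 9 is a Fermat witness: 1037 is composite.

985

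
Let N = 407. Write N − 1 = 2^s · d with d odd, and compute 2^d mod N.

338

407 − 1 = 406 = 2^1 · 203, so d = 203.
2^1 ≡ 2 (mod 407)
2^2 ≡ 2^2 = 4 ≡ 4 (mod 407)
2^4 ≡ 4^2 = 16 ≡ 16 (mod 407)
2^8 ≡ 16^2 = 256 ≡ 256 (mod 407)
2^16 ≡ 256^2 = 65536 ≡ 9 (mod 407)
2^32 ≡ 9^2 = 81 ≡ 81 (mod 407)
2^64 ≡ 81^2 = 6561 ≡ 49 (mod 407)
2^128 ≡ 49^2 = 2401 ≡ 366 (mod 407)
203 = 128 + 64 + 8 + 2 + 1 in binary powers of 2.
So 2^203 ≡ 366 · 49 · 256 · 4 · 2 ≡ 338 (mod 407).
Squaring chain: 338; never reaches −1, so base 2 is a Miller–Rabin witness that 407 is composite.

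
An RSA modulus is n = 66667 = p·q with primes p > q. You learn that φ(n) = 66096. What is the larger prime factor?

φ(n) = (p−1)(q−1) = n − (p+q) + 1, so p + q = 66667 − 66096 + 1 = 572.
p and q are the roots of t² − 572t + 66667 = 0.
Discriminant: 572² − 4·66667 = 327184 − 266668 = 60516; √60516 = 246.
q = (572 − 246)/2 = 163, p = (572 + 246)/2 = 409.
Check: 163 · 409 = 66667.

409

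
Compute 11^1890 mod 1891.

11^1 ≡ 11 (mod 1891)
11^2 ≡ 11^2 = 121 ≡ 121 (mod 1891)
11^4 ≡ 121^2 = 14641 ≡ 1404 (mod 1891)
11^8 ≡ 1404^2 = 1971216 ≡ 794 (mod 1891)
11^16 ≡ 794^2 = 630436 ≡ 733 (mod 1891)
11^32 ≡ 733^2 = 537289 ≡ 245 (mod 1891)
11^64 ≡ 245^2 = 60025 ≡ 1404 (mod 1891)
11^128 ≡ 1404^2 = 1971216 ≡ 794 (mod 1891)
11^256 ≡ 794^2 = 630436 ≡ 733 (mod 1891)
11^512 ≡ 733^2 = 537289 ≡ 245 (mod 1891)
11^1024 ≡ 245^2 = 60025 ≡ 1404 (mod 1891)
1890 = 1024 + 512 + 256 + 64 + 32 + 2 in binary powers of 2.
So 11^1890 ≡ 1404 · 245 · 733 · 1404 · 245 · 121 ≡ 1768 (mod 1891).
Since 1768 ≠ 1, base 11 is a Fermat witness: 1891 is composite.

1768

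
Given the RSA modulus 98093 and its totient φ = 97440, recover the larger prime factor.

421

φ(n) = (p−1)(q−1) = n − (p+q) + 1, so p + q = 98093 − 97440 + 1 = 654.
p and q are the roots of t² − 654t + 98093 = 0.
Discriminant: 654² − 4·98093 = 427716 − 392372 = 35344; √35344 = 188.
q = (654 − 188)/2 = 233, p = (654 + 188)/2 = 421.
Check: 233 · 421 = 98093.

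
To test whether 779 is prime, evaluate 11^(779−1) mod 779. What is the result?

144

11^1 ≡ 11 (mod 779)
11^2 ≡ 11^2 = 121 ≡ 121 (mod 779)
11^4 ≡ 121^2 = 14641 ≡ 619 (mod 779)
11^8 ≡ 619^2 = 383161 ≡ 672 (mod 779)
11^16 ≡ 672^2 = 451584 ≡ 543 (mod 779)
11^32 ≡ 543^2 = 294849 ≡ 387 (mod 779)
11^64 ≡ 387^2 = 149769 ≡ 201 (mod 779)
11^128 ≡ 201^2 = 40401 ≡ 672 (mod 779)
11^256 ≡ 672^2 = 451584 ≡ 543 (mod 779)
11^512 ≡ 543^2 = 294849 ≡ 387 (mod 779)
778 = 512 + 256 + 8 + 2 in binary powers of 2.
So 11^778 ≡ 387 · 543 · 672 · 121 ≡ 144 (mod 779).
Since 144 ≠ 1, base 11 is a Fermat witness: 779 is composite.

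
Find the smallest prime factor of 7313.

7313 is odd.
Digit sum 14, not divisible by 3.
Ends in 3: not divisible by 5.
7: 7313 = 7·1044 + 5
11: 7313 = 11·664 + 9
13: 7313 = 13·562 + 7
17: 7313 = 17·430 + 3
19: 7313 = 19·384 + 17
23: 7313 = 23·317 + 22
29: 7313 = 29·252 + 5
31: 7313 = 31·235 + 28
37: 7313 = 37·197 + 24
41: 7313 = 41·178 + 15
43: 7313 = 43·170 + 3
47: 7313 = 47·155 + 28
53: 7313 = 53·137 + 52
59: 7313 = 59·123 + 56
61: 7313 = 61·119 + 54
67: 7313 = 67·109 + 10
71: 7313 = 71·103

71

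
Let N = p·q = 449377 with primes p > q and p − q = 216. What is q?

Since p = q + 216, we have 449377 = q(q + 216), so q² + 216q − 449377 = 0.
Discriminant: 216² + 4·449377 = 46656 + 1797508 = 1844164; √1844164 = 1358.
q = (−216 + 1358)/2 = 571, and p = q + 216 = 787.
Check: 571 · 787 = 449377.

571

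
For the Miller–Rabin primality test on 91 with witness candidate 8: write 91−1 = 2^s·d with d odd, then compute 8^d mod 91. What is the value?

91 − 1 = 90 = 2^1 · 45, so d = 45.
8^1 ≡ 8 (mod 91)
8^2 ≡ 8^2 = 64 ≡ 64 (mod 91)
8^4 ≡ 64^2 = 4096 ≡ 1 (mod 91)
8^8 ≡ 1^2 = 1 ≡ 1 (mod 91)
8^16 ≡ 1^2 = 1 ≡ 1 (mod 91)
8^32 ≡ 1^2 = 1 ≡ 1 (mod 91)
45 = 32 + 8 + 4 + 1 in binary powers of 2.
So 8^45 ≡ 1 · 1 · 1 · 8 ≡ 8 (mod 91).
Squaring chain: 8; never reaches −1, so base 8 is a Miller–Rabin witness that 91 is composite.

8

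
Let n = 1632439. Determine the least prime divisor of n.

29

1632439 is odd.
Digit sum 28, not divisible by 3.
Ends in 9: not divisible by 5.
7: 1632439 = 7·233205 + 4
11: 1632439 = 11·148403 + 6
13: 1632439 = 13·125572 + 3
17: 1632439 = 17·96025 + 14
19: 1632439 = 19·85917 + 16
23: 1632439 = 23·70975 + 14
29: 1632439 = 29·56291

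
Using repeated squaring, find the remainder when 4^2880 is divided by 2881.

107

4^1 ≡ 4 (mod 2881)
4^2 ≡ 4^2 = 16 ≡ 16 (mod 2881)
4^4 ≡ 16^2 = 256 ≡ 256 (mod 2881)
4^8 ≡ 256^2 = 65536 ≡ 2154 (mod 2881)
4^16 ≡ 2154^2 = 4639716 ≡ 1306 (mod 2881)
4^32 ≡ 1306^2 = 1705636 ≡ 84 (mod 2881)
4^64 ≡ 84^2 = 7056 ≡ 1294 (mod 2881)
4^128 ≡ 1294^2 = 1674436 ≡ 575 (mod 2881)
4^256 ≡ 575^2 = 330625 ≡ 2191 (mod 2881)
4^512 ≡ 2191^2 = 4800481 ≡ 735 (mod 2881)
4^1024 ≡ 735^2 = 540225 ≡ 1478 (mod 2881)
4^2048 ≡ 1478^2 = 2184484 ≡ 686 (mod 2881)
2880 = 2048 + 512 + 256 + 64 in binary powers of 2.
So 4^2880 ≡ 686 · 735 · 2191 · 1294 ≡ 107 (mod 2881).
Since 107 ≠ 1, base 4 is a Fermat witness: 2881 is composite.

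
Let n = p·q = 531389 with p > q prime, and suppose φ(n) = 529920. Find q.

φ(n) = (p−1)(q−1) = n − (p+q) + 1, so p + q = 531389 − 529920 + 1 = 1470.
p and q are the roots of t² − 1470t + 531389 = 0.
Discriminant: 1470² − 4·531389 = 2160900 − 2125556 = 35344; √35344 = 188.
q = (1470 − 188)/2 = 641, p = (1470 + 188)/2 = 829.
Check: 641 · 829 = 531389.

641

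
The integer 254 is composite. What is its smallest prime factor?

254 is even: 2 divides it.

2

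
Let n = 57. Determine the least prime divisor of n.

3

57 is odd.
Digit sum 12, divisible by 3.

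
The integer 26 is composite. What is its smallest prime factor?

2

26 is even: 2 divides it.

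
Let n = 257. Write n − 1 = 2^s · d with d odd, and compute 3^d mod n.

3

257 − 1 = 256 = 2^8 · 1, so d = 1.
3^1 ≡ 3 (mod 257)
1 = 1 in binary powers of 2.
So 3^1 ≡ 3 ≡ 3 (mod 257).
Squaring chain: 3 → 9 → 81 → 136 → 249 → 64 → 241 → 256; reaches −1, so base 3 does not prove 257 composite.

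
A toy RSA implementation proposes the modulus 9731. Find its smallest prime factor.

37

9731 is odd.
Digit sum 20, not divisible by 3.
Ends in 1: not divisible by 5.
7: 9731 = 7·1390 + 1
11: 9731 = 11·884 + 7
13: 9731 = 13·748 + 7
17: 9731 = 17·572 + 7
19: 9731 = 19·512 + 3
23: 9731 = 23·423 + 2
29: 9731 = 29·335 + 16
31: 9731 = 31·313 + 28
37: 9731 = 37·263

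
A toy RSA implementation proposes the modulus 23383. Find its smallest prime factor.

67

23383 is odd.
Digit sum 19, not divisible by 3.
Ends in 3: not divisible by 5.
7: 23383 = 7·3340 + 3
11: 23383 = 11·2125 + 8
13: 23383 = 13·1798 + 9
17: 23383 = 17·1375 + 8
19: 23383 = 19·1230 + 13
23: 23383 = 23·1016 + 15
29: 23383 = 29·806 + 9
31: 23383 = 31·754 + 9
37: 23383 = 37·631 + 36
41: 23383 = 41·570 + 13
43: 23383 = 43·543 + 34
47: 23383 = 47·497 + 24
53: 23383 = 53·441 + 10
59: 23383 = 59·396 + 19
61: 23383 = 61·383 + 20
67: 23383 = 67·349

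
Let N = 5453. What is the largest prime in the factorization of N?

41

5453 = 7 · 779
779 = 19 · 41
41 is prime.
So 5453 = 7 · 19 · 41; the largest prime factor is 41.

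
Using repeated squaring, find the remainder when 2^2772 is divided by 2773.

1088

2^1 ≡ 2 (mod 2773)
2^2 ≡ 2^2 = 4 ≡ 4 (mod 2773)
2^4 ≡ 4^2 = 16 ≡ 16 (mod 2773)
2^8 ≡ 16^2 = 256 ≡ 256 (mod 2773)
2^16 ≡ 256^2 = 65536 ≡ 1757 (mod 2773)
2^32 ≡ 1757^2 = 3087049 ≡ 700 (mod 2773)
2^64 ≡ 700^2 = 490000 ≡ 1952 (mod 2773)
2^128 ≡ 1952^2 = 3810304 ≡ 202 (mod 2773)
2^256 ≡ 202^2 = 40804 ≡ 1982 (mod 2773)
2^512 ≡ 1982^2 = 3928324 ≡ 1756 (mod 2773)
2^1024 ≡ 1756^2 = 3083536 ≡ 2733 (mod 2773)
2^2048 ≡ 2733^2 = 7469289 ≡ 1600 (mod 2773)
2772 = 2048 + 512 + 128 + 64 + 16 + 4 in binary powers of 2.
So 2^2772 ≡ 1600 · 1756 · 202 · 1952 · 1757 · 16 ≡ 1088 (mod 2773).
Since 1088 ≠ 1, base 2 is a Fermat witness: 2773 is composite.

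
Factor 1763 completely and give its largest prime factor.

1763 = 41 · 43
43 is prime.
So 1763 = 41 · 43; the largest prime factor is 43.

43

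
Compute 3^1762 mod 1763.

3^1 ≡ 3 (mod 1763)
3^2 ≡ 3^2 = 9 ≡ 9 (mod 1763)
3^4 ≡ 9^2 = 81 ≡ 81 (mod 1763)
3^8 ≡ 81^2 = 6561 ≡ 1272 (mod 1763)
3^16 ≡ 1272^2 = 1617984 ≡ 1313 (mod 1763)
3^32 ≡ 1313^2 = 1723969 ≡ 1518 (mod 1763)
3^64 ≡ 1518^2 = 2304324 ≡ 83 (mod 1763)
3^128 ≡ 83^2 = 6889 ≡ 1600 (mod 1763)
3^256 ≡ 1600^2 = 2560000 ≡ 124 (mod 1763)
3^512 ≡ 124^2 = 15376 ≡ 1272 (mod 1763)
3^1024 ≡ 1272^2 = 1617984 ≡ 1313 (mod 1763)
1762 = 1024 + 512 + 128 + 64 + 32 + 2 in binary powers of 2.
So 3^1762 ≡ 1313 · 1272 · 1600 · 83 · 1518 · 9 ≡ 583 (mod 1763).
Since 583 ≠ 1, base 3 is a Fermat witness: 1763 is composite.

583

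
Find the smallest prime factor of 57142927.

83

57142927 is odd.
Digit sum 37, not divisible by 3.
Ends in 7: not divisible by 5.
7: 57142927 = 7·8163275 + 2
11: 57142927 = 11·5194811 + 6
13: 57142927 = 13·4395609 + 10
17: 57142927 = 17·3361348 + 11
19: 57142927 = 19·3007522 + 9
23: 57142927 = 23·2484475 + 2
29: 57142927 = 29·1970445 + 22
31: 57142927 = 31·1843320 + 7
37: 57142927 = 37·1544403 + 16
41: 57142927 = 41·1393729 + 38
43: 57142927 = 43·1328905 + 12
47: 57142927 = 47·1215806 + 45
53: 57142927 = 53·1078168 + 23
59: 57142927 = 59·968524 + 11
61: 57142927 = 61·936769 + 18
67: 57142927 = 67·852879 + 34
71: 57142927 = 71·804829 + 68
73: 57142927 = 73·782779 + 60
79: 57142927 = 79·723328 + 15
83: 57142927 = 83·688469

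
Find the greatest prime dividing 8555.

8555 = 5 · 1711
1711 = 29 · 59
59 is prime.
So 8555 = 5 · 29 · 59; the largest prime factor is 59.

59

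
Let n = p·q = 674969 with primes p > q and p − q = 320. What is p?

Since p = q + 320, we have 674969 = q(q + 320), so q² + 320q − 674969 = 0.
Discriminant: 320² + 4·674969 = 102400 + 2699876 = 2802276; √2802276 = 1674.
q = (−320 + 1674)/2 = 677, and p = q + 320 = 997.
Check: 677 · 997 = 674969.

997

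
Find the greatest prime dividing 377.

377 = 13 · 29
29 is prime.
So 377 = 13 · 29; the largest prime factor is 29.

29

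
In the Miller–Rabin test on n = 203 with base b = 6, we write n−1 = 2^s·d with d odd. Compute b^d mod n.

203 − 1 = 202 = 2^1 · 101, so d = 101.
6^1 ≡ 6 (mod 203)
6^2 ≡ 6^2 = 36 ≡ 36 (mod 203)
6^4 ≡ 36^2 = 1296 ≡ 78 (mod 203)
6^8 ≡ 78^2 = 6084 ≡ 197 (mod 203)
6^16 ≡ 197^2 = 38809 ≡ 36 (mod 203)
6^32 ≡ 36^2 = 1296 ≡ 78 (mod 203)
6^64 ≡ 78^2 = 6084 ≡ 197 (mod 203)
101 = 64 + 32 + 4 + 1 in binary powers of 2.
So 6^101 ≡ 197 · 78 · 78 · 6 ≡ 13 (mod 203).
Squaring chain: 13; never reaches −1, so base 6 is a Miller–Rabin witness that 203 is composite.

13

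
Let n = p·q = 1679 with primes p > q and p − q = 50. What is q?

Since p = q + 50, we have 1679 = q(q + 50), so q² + 50q − 1679 = 0.
Discriminant: 50² + 4·1679 = 2500 + 6716 = 9216; √9216 = 96.
q = (−50 + 96)/2 = 23, and p = q + 50 = 73.
Check: 23 · 73 = 1679.

23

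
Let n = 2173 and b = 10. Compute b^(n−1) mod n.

10^1 ≡ 10 (mod 2173)
10^2 ≡ 10^2 = 100 ≡ 100 (mod 2173)
10^4 ≡ 100^2 = 10000 ≡ 1308 (mod 2173)
10^8 ≡ 1308^2 = 1710864 ≡ 713 (mod 2173)
10^16 ≡ 713^2 = 508369 ≡ 2060 (mod 2173)
10^32 ≡ 2060^2 = 4243600 ≡ 1904 (mod 2173)
10^64 ≡ 1904^2 = 3625216 ≡ 652 (mod 2173)
10^128 ≡ 652^2 = 425104 ≡ 1369 (mod 2173)
10^256 ≡ 1369^2 = 1874161 ≡ 1035 (mod 2173)
10^512 ≡ 1035^2 = 1071225 ≡ 2109 (mod 2173)
10^1024 ≡ 2109^2 = 4447881 ≡ 1923 (mod 2173)
10^2048 ≡ 1923^2 = 3697929 ≡ 1656 (mod 2173)
2172 = 2048 + 64 + 32 + 16 + 8 + 4 in binary powers of 2.
So 10^2172 ≡ 1656 · 652 · 1904 · 2060 · 713 · 1308 ≡ 1494 (mod 2173).
Since 1494 ≠ 1, base 10 is a Fermat witness: 2173 is composite.

1494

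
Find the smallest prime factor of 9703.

31

9703 is odd.
Digit sum 19, not divisible by 3.
Ends in 3: not divisible by 5.
7: 9703 = 7·1386 + 1
11: 9703 = 11·882 + 1
13: 9703 = 13·746 + 5
17: 9703 = 17·570 + 13
19: 9703 = 19·510 + 13
23: 9703 = 23·421 + 20
29: 9703 = 29·334 + 17
31: 9703 = 31·313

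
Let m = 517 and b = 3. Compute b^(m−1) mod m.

3^1 ≡ 3 (mod 517)
3^2 ≡ 3^2 = 9 ≡ 9 (mod 517)
3^4 ≡ 9^2 = 81 ≡ 81 (mod 517)
3^8 ≡ 81^2 = 6561 ≡ 357 (mod 517)
3^16 ≡ 357^2 = 127449 ≡ 267 (mod 517)
3^32 ≡ 267^2 = 71289 ≡ 460 (mod 517)
3^64 ≡ 460^2 = 211600 ≡ 147 (mod 517)
3^128 ≡ 147^2 = 21609 ≡ 412 (mod 517)
3^256 ≡ 412^2 = 169744 ≡ 168 (mod 517)
3^512 ≡ 168^2 = 28224 ≡ 306 (mod 517)
516 = 512 + 4 in binary powers of 2.
So 3^516 ≡ 306 · 81 ≡ 487 (mod 517).
Since 487 ≠ 1, base 3 is a Fermat witness: 517 is composite.

487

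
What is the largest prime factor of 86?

43

86 = 2 · 43
43 is prime.
So 86 = 2 · 43; the largest prime factor is 43.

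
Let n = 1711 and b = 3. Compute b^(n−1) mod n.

1082

3^1 ≡ 3 (mod 1711)
3^2 ≡ 3^2 = 9 ≡ 9 (mod 1711)
3^4 ≡ 9^2 = 81 ≡ 81 (mod 1711)
3^8 ≡ 81^2 = 6561 ≡ 1428 (mod 1711)
3^16 ≡ 1428^2 = 2039184 ≡ 1383 (mod 1711)
3^32 ≡ 1383^2 = 1912689 ≡ 1502 (mod 1711)
3^64 ≡ 1502^2 = 2256004 ≡ 906 (mod 1711)
3^128 ≡ 906^2 = 820836 ≡ 1267 (mod 1711)
3^256 ≡ 1267^2 = 1605289 ≡ 371 (mod 1711)
3^512 ≡ 371^2 = 137641 ≡ 761 (mod 1711)
3^1024 ≡ 761^2 = 579121 ≡ 803 (mod 1711)
1710 = 1024 + 512 + 128 + 32 + 8 + 4 + 2 in binary powers of 2.
So 3^1710 ≡ 803 · 761 · 1267 · 1502 · 1428 · 81 · 9 ≡ 1082 (mod 1711).
Since 1082 ≠ 1, base 3 is a Fermat witness: 1711 is composite.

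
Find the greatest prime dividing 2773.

59

2773 = 47 · 59
59 is prime.
So 2773 = 47 · 59; the largest prime factor is 59.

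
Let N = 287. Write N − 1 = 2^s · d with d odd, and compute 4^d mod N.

23

287 − 1 = 286 = 2^1 · 143, so d = 143.
4^1 ≡ 4 (mod 287)
4^2 ≡ 4^2 = 16 ≡ 16 (mod 287)
4^4 ≡ 16^2 = 256 ≡ 256 (mod 287)
4^8 ≡ 256^2 = 65536 ≡ 100 (mod 287)
4^16 ≡ 100^2 = 10000 ≡ 242 (mod 287)
4^32 ≡ 242^2 = 58564 ≡ 16 (mod 287)
4^64 ≡ 16^2 = 256 ≡ 256 (mod 287)
4^128 ≡ 256^2 = 65536 ≡ 100 (mod 287)
143 = 128 + 8 + 4 + 2 + 1 in binary powers of 2.
So 4^143 ≡ 100 · 100 · 256 · 16 · 4 ≡ 23 (mod 287).
Squaring chain: 23; never reaches −1, so base 4 is a Miller–Rabin witness that 287 is composite.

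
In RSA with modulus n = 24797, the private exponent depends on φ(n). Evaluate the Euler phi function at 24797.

24480

Factor: 24797 = 137 · 181.
φ(24797) = (137−1) · (181−1) = 136 · 180 = 24480.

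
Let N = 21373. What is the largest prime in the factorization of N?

67

21373 = 11 · 1943
1943 = 29 · 67
67 is prime.
So 21373 = 11 · 29 · 67; the largest prime factor is 67.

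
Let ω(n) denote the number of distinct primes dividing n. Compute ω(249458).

249458 = 2 · 124729
124729 = 11 · 11339
11339 = 17 · 667
667 = 23 · 29
249458 = 2 · 11 · 17 · 23 · 29, which has 5 distinct prime factors.

5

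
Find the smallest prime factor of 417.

3

417 is odd.
Digit sum 12, divisible by 3.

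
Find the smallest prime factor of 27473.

27473 is odd.
Digit sum 23, not divisible by 3.
Ends in 3: not divisible by 5.
7: 27473 = 7·3924 + 5
11: 27473 = 11·2497 + 6
13: 27473 = 13·2113 + 4
17: 27473 = 17·1616 + 1
19: 27473 = 19·1445 + 18
23: 27473 = 23·1194 + 11
29: 27473 = 29·947 + 10
31: 27473 = 31·886 + 7
37: 27473 = 37·742 + 19
41: 27473 = 41·670 + 3
43: 27473 = 43·638 + 39
47: 27473 = 47·584 + 25
53: 27473 = 53·518 + 19
59: 27473 = 59·465 + 38
61: 27473 = 61·450 + 23
67: 27473 = 67·410 + 3
71: 27473 = 71·386 + 67
73: 27473 = 73·376 + 25
79: 27473 = 79·347 + 60
83: 27473 = 83·331

83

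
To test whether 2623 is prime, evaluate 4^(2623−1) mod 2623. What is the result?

2277

4^1 ≡ 4 (mod 2623)
4^2 ≡ 4^2 = 16 ≡ 16 (mod 2623)
4^4 ≡ 16^2 = 256 ≡ 256 (mod 2623)
4^8 ≡ 256^2 = 65536 ≡ 2584 (mod 2623)
4^16 ≡ 2584^2 = 6677056 ≡ 1521 (mod 2623)
4^32 ≡ 1521^2 = 2313441 ≡ 2578 (mod 2623)
4^64 ≡ 2578^2 = 6646084 ≡ 2025 (mod 2623)
4^128 ≡ 2025^2 = 4100625 ≡ 876 (mod 2623)
4^256 ≡ 876^2 = 767376 ≡ 1460 (mod 2623)
4^512 ≡ 1460^2 = 2131600 ≡ 1724 (mod 2623)
4^1024 ≡ 1724^2 = 2972176 ≡ 317 (mod 2623)
4^2048 ≡ 317^2 = 100489 ≡ 815 (mod 2623)
2622 = 2048 + 512 + 32 + 16 + 8 + 4 + 2 in binary powers of 2.
So 4^2622 ≡ 815 · 1724 · 2578 · 1521 · 2584 · 256 · 16 ≡ 2277 (mod 2623).
Since 2277 ≠ 1, base 4 is a Fermat witness: 2623 is composite.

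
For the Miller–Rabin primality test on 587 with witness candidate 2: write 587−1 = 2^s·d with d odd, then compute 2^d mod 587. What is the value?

587 − 1 = 586 = 2^1 · 293, so d = 293.
2^1 ≡ 2 (mod 587)
2^2 ≡ 2^2 = 4 ≡ 4 (mod 587)
2^4 ≡ 4^2 = 16 ≡ 16 (mod 587)
2^8 ≡ 16^2 = 256 ≡ 256 (mod 587)
2^16 ≡ 256^2 = 65536 ≡ 379 (mod 587)
2^32 ≡ 379^2 = 143641 ≡ 413 (mod 587)
2^64 ≡ 413^2 = 170569 ≡ 339 (mod 587)
2^128 ≡ 339^2 = 114921 ≡ 456 (mod 587)
2^256 ≡ 456^2 = 207936 ≡ 138 (mod 587)
293 = 256 + 32 + 4 + 1 in binary powers of 2.
So 2^293 ≡ 138 · 413 · 16 · 2 ≡ 586 (mod 587).
Since 2^d ≡ 586 (mod 587), base 2 does not prove 587 composite.

586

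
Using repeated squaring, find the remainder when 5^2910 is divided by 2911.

2131

5^1 ≡ 5 (mod 2911)
5^2 ≡ 5^2 = 25 ≡ 25 (mod 2911)
5^4 ≡ 25^2 = 625 ≡ 625 (mod 2911)
5^8 ≡ 625^2 = 390625 ≡ 551 (mod 2911)
5^16 ≡ 551^2 = 303601 ≡ 857 (mod 2911)
5^32 ≡ 857^2 = 734449 ≡ 877 (mod 2911)
5^64 ≡ 877^2 = 769129 ≡ 625 (mod 2911)
5^128 ≡ 625^2 = 390625 ≡ 551 (mod 2911)
5^256 ≡ 551^2 = 303601 ≡ 857 (mod 2911)
5^512 ≡ 857^2 = 734449 ≡ 877 (mod 2911)
5^1024 ≡ 877^2 = 769129 ≡ 625 (mod 2911)
5^2048 ≡ 625^2 = 390625 ≡ 551 (mod 2911)
2910 = 2048 + 512 + 256 + 64 + 16 + 8 + 4 + 2 in binary powers of 2.
So 5^2910 ≡ 551 · 877 · 857 · 625 · 857 · 551 · 625 · 25 ≡ 2131 (mod 2911).
Since 2131 ≠ 1, base 5 is a Fermat witness: 2911 is composite.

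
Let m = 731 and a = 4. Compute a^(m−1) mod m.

4^1 ≡ 4 (mod 731)
4^2 ≡ 4^2 = 16 ≡ 16 (mod 731)
4^4 ≡ 16^2 = 256 ≡ 256 (mod 731)
4^8 ≡ 256^2 = 65536 ≡ 477 (mod 731)
4^16 ≡ 477^2 = 227529 ≡ 188 (mod 731)
4^32 ≡ 188^2 = 35344 ≡ 256 (mod 731)
4^64 ≡ 256^2 = 65536 ≡ 477 (mod 731)
4^128 ≡ 477^2 = 227529 ≡ 188 (mod 731)
4^256 ≡ 188^2 = 35344 ≡ 256 (mod 731)
4^512 ≡ 256^2 = 65536 ≡ 477 (mod 731)
730 = 512 + 128 + 64 + 16 + 8 + 2 in binary powers of 2.
So 4^730 ≡ 477 · 188 · 477 · 188 · 477 · 16 ≡ 16 (mod 731).
Since 16 ≠ 1, base 4 is a Fermat witness: 731 is composite.

16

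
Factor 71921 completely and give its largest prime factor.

59

71921 = 23 · 3127
3127 = 53 · 59
59 is prime.
So 71921 = 23 · 53 · 59; the largest prime factor is 59.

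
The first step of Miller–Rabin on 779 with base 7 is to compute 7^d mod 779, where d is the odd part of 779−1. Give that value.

779 − 1 = 778 = 2^1 · 389, so d = 389.
7^1 ≡ 7 (mod 779)
7^2 ≡ 7^2 = 49 ≡ 49 (mod 779)
7^4 ≡ 49^2 = 2401 ≡ 64 (mod 779)
7^8 ≡ 64^2 = 4096 ≡ 201 (mod 779)
7^16 ≡ 201^2 = 40401 ≡ 672 (mod 779)
7^32 ≡ 672^2 = 451584 ≡ 543 (mod 779)
7^64 ≡ 543^2 = 294849 ≡ 387 (mod 779)
7^128 ≡ 387^2 = 149769 ≡ 201 (mod 779)
7^256 ≡ 201^2 = 40401 ≡ 672 (mod 779)
389 = 256 + 128 + 4 + 1 in binary powers of 2.
So 7^389 ≡ 672 · 201 · 64 · 7 ≡ 315 (mod 779).
Squaring chain: 315; never reaches −1, so base 7 is a Miller–Rabin witness that 779 is composite.

315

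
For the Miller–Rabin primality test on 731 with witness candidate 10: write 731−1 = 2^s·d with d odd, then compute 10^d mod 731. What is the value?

731 − 1 = 730 = 2^1 · 365, so d = 365.
10^1 ≡ 10 (mod 731)
10^2 ≡ 10^2 = 100 ≡ 100 (mod 731)
10^4 ≡ 100^2 = 10000 ≡ 497 (mod 731)
10^8 ≡ 497^2 = 247009 ≡ 662 (mod 731)
10^16 ≡ 662^2 = 438244 ≡ 375 (mod 731)
10^32 ≡ 375^2 = 140625 ≡ 273 (mod 731)
10^64 ≡ 273^2 = 74529 ≡ 698 (mod 731)
10^128 ≡ 698^2 = 487204 ≡ 358 (mod 731)
10^256 ≡ 358^2 = 128164 ≡ 239 (mod 731)
365 = 256 + 64 + 32 + 8 + 4 + 1 in binary powers of 2.
So 10^365 ≡ 239 · 698 · 273 · 662 · 497 · 10 ≡ 232 (mod 731).
Squaring chain: 232; never reaches −1, so base 10 is a Miller–Rabin witness that 731 is composite.

232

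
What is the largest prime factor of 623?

89

623 = 7 · 89
89 is prime.
So 623 = 7 · 89; the largest prime factor is 89.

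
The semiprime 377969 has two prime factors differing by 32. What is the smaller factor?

Since p = q + 32, we have 377969 = q(q + 32), so q² + 32q − 377969 = 0.
Discriminant: 32² + 4·377969 = 1024 + 1511876 = 1512900; √1512900 = 1230.
q = (−32 + 1230)/2 = 599, and p = q + 32 = 631.
Check: 599 · 631 = 377969.

599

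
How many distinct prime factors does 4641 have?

4641 = 3 · 1547
1547 = 7 · 221
221 = 13 · 17
4641 = 3 · 7 · 13 · 17, which has 4 distinct prime factors.

4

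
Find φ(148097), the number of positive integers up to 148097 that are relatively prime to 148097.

Factor: 148097 = 23 · 47 · 137.
φ(148097) = (23−1) · (47−1) · (137−1) = 22 · 46 · 136 = 137632.

137632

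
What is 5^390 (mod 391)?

5^1 ≡ 5 (mod 391)
5^2 ≡ 5^2 = 25 ≡ 25 (mod 391)
5^4 ≡ 25^2 = 625 ≡ 234 (mod 391)
5^8 ≡ 234^2 = 54756 ≡ 16 (mod 391)
5^16 ≡ 16^2 = 256 ≡ 256 (mod 391)
5^32 ≡ 256^2 = 65536 ≡ 239 (mod 391)
5^64 ≡ 239^2 = 57121 ≡ 35 (mod 391)
5^128 ≡ 35^2 = 1225 ≡ 52 (mod 391)
5^256 ≡ 52^2 = 2704 ≡ 358 (mod 391)
390 = 256 + 128 + 4 + 2 in binary powers of 2.
So 5^390 ≡ 358 · 52 · 234 · 25 ≡ 325 (mod 391).
Since 325 ≠ 1, base 5 is a Fermat witness: 391 is composite.

325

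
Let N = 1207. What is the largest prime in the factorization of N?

71

1207 = 17 · 71
71 is prime.
So 1207 = 17 · 71; the largest prime factor is 71.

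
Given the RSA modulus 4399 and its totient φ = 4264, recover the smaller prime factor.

φ(n) = (p−1)(q−1) = n − (p+q) + 1, so p + q = 4399 − 4264 + 1 = 136.
p and q are the roots of t² − 136t + 4399 = 0.
Discriminant: 136² − 4·4399 = 18496 − 17596 = 900; √900 = 30.
q = (136 − 30)/2 = 53, p = (136 + 30)/2 = 83.
Check: 53 · 83 = 4399.

53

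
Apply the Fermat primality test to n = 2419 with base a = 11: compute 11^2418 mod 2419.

11^1 ≡ 11 (mod 2419)
11^2 ≡ 11^2 = 121 ≡ 121 (mod 2419)
11^4 ≡ 121^2 = 14641 ≡ 127 (mod 2419)
11^8 ≡ 127^2 = 16129 ≡ 1615 (mod 2419)
11^16 ≡ 1615^2 = 2608225 ≡ 543 (mod 2419)
11^32 ≡ 543^2 = 294849 ≡ 2150 (mod 2419)
11^64 ≡ 2150^2 = 4622500 ≡ 2210 (mod 2419)
11^128 ≡ 2210^2 = 4884100 ≡ 139 (mod 2419)
11^256 ≡ 139^2 = 19321 ≡ 2388 (mod 2419)
11^512 ≡ 2388^2 = 5702544 ≡ 961 (mod 2419)
11^1024 ≡ 961^2 = 923521 ≡ 1882 (mod 2419)
11^2048 ≡ 1882^2 = 3541924 ≡ 508 (mod 2419)
2418 = 2048 + 256 + 64 + 32 + 16 + 2 in binary powers of 2.
So 11^2418 ≡ 508 · 2388 · 2210 · 2150 · 543 · 121 ≡ 513 (mod 2419).
Since 513 ≠ 1, base 11 is a Fermat witness: 2419 is composite.

513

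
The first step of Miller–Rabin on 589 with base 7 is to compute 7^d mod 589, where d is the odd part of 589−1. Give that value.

589 − 1 = 588 = 2^2 · 147, so d = 147.
7^1 ≡ 7 (mod 589)
7^2 ≡ 7^2 = 49 ≡ 49 (mod 589)
7^4 ≡ 49^2 = 2401 ≡ 45 (mod 589)
7^8 ≡ 45^2 = 2025 ≡ 258 (mod 589)
7^16 ≡ 258^2 = 66564 ≡ 7 (mod 589)
7^32 ≡ 7^2 = 49 ≡ 49 (mod 589)
7^64 ≡ 49^2 = 2401 ≡ 45 (mod 589)
7^128 ≡ 45^2 = 2025 ≡ 258 (mod 589)
147 = 128 + 16 + 2 + 1 in binary powers of 2.
So 7^147 ≡ 258 · 7 · 49 · 7 ≡ 419 (mod 589).
Squaring chain: 419 → 39; never reaches −1, so base 7 is a Miller–Rabin witness that 589 is composite.

419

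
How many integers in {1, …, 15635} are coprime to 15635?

12064

Factor: 15635 = 5 · 53 · 59.
φ(15635) = (5−1) · (53−1) · (59−1) = 4 · 52 · 58 = 12064.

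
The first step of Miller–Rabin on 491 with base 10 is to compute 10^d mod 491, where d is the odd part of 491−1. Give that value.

491 − 1 = 490 = 2^1 · 245, so d = 245.
10^1 ≡ 10 (mod 491)
10^2 ≡ 10^2 = 100 ≡ 100 (mod 491)
10^4 ≡ 100^2 = 10000 ≡ 180 (mod 491)
10^8 ≡ 180^2 = 32400 ≡ 485 (mod 491)
10^16 ≡ 485^2 = 235225 ≡ 36 (mod 491)
10^32 ≡ 36^2 = 1296 ≡ 314 (mod 491)
10^64 ≡ 314^2 = 98596 ≡ 396 (mod 491)
10^128 ≡ 396^2 = 156816 ≡ 187 (mod 491)
245 = 128 + 64 + 32 + 16 + 4 + 1 in binary powers of 2.
So 10^245 ≡ 187 · 396 · 314 · 36 · 180 · 10 ≡ 490 (mod 491).
Since 10^d ≡ 490 (mod 491), base 10 does not prove 491 composite.

490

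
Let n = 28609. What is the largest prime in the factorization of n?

67

28609 = 7 · 4087
4087 = 61 · 67
67 is prime.
So 28609 = 7 · 61 · 67; the largest prime factor is 67.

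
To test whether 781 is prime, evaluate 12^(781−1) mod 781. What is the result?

529

12^1 ≡ 12 (mod 781)
12^2 ≡ 12^2 = 144 ≡ 144 (mod 781)
12^4 ≡ 144^2 = 20736 ≡ 430 (mod 781)
12^8 ≡ 430^2 = 184900 ≡ 584 (mod 781)
12^16 ≡ 584^2 = 341056 ≡ 540 (mod 781)
12^32 ≡ 540^2 = 291600 ≡ 287 (mod 781)
12^64 ≡ 287^2 = 82369 ≡ 364 (mod 781)
12^128 ≡ 364^2 = 132496 ≡ 507 (mod 781)
12^256 ≡ 507^2 = 257049 ≡ 100 (mod 781)
12^512 ≡ 100^2 = 10000 ≡ 628 (mod 781)
780 = 512 + 256 + 8 + 4 in binary powers of 2.
So 12^780 ≡ 628 · 100 · 584 · 430 ≡ 529 (mod 781).
Since 529 ≠ 1, base 12 is a Fermat witness: 781 is composite.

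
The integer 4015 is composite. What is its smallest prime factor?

5

4015 is odd.
Digit sum 10, not divisible by 3.
Ends in 5: divisible by 5.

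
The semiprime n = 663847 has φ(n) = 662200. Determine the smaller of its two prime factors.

φ(n) = (p−1)(q−1) = n − (p+q) + 1, so p + q = 663847 − 662200 + 1 = 1648.
p and q are the roots of t² − 1648t + 663847 = 0.
Discriminant: 1648² − 4·663847 = 2715904 − 2655388 = 60516; √60516 = 246.
q = (1648 − 246)/2 = 701, p = (1648 + 246)/2 = 947.
Check: 701 · 947 = 663847.

701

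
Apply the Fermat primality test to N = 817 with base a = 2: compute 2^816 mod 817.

102

2^1 ≡ 2 (mod 817)
2^2 ≡ 2^2 = 4 ≡ 4 (mod 817)
2^4 ≡ 4^2 = 16 ≡ 16 (mod 817)
2^8 ≡ 16^2 = 256 ≡ 256 (mod 817)
2^16 ≡ 256^2 = 65536 ≡ 176 (mod 817)
2^32 ≡ 176^2 = 30976 ≡ 747 (mod 817)
2^64 ≡ 747^2 = 558009 ≡ 815 (mod 817)
2^128 ≡ 815^2 = 664225 ≡ 4 (mod 817)
2^256 ≡ 4^2 = 16 ≡ 16 (mod 817)
2^512 ≡ 16^2 = 256 ≡ 256 (mod 817)
816 = 512 + 256 + 32 + 16 in binary powers of 2.
So 2^816 ≡ 256 · 16 · 747 · 176 ≡ 102 (mod 817).
Since 102 ≠ 1, base 2 is a Fermat witness: 817 is composite.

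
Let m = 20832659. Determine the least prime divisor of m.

20832659 is odd.
Digit sum 35, not divisible by 3.
Ends in 9: not divisible by 5.
7: 20832659 = 7·2976094 + 1
11: 20832659 = 11·1893878 + 1
13: 20832659 = 13·1602512 + 3
17: 20832659 = 17·1225450 + 9
19: 20832659 = 19·1096455 + 14
23: 20832659 = 23·905767 + 18
29: 20832659 = 29·718367 + 16
31: 20832659 = 31·672021 + 8
37: 20832659 = 37·563044 + 31
41: 20832659 = 41·508113 + 26
43: 20832659 = 43·484480 + 19
47: 20832659 = 47·443248 + 3
53: 20832659 = 53·393069 + 2
59: 20832659 = 59·353095 + 54
61: 20832659 = 61·341519

61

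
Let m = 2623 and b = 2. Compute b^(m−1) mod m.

2^1 ≡ 2 (mod 2623)
2^2 ≡ 2^2 = 4 ≡ 4 (mod 2623)
2^4 ≡ 4^2 = 16 ≡ 16 (mod 2623)
2^8 ≡ 16^2 = 256 ≡ 256 (mod 2623)
2^16 ≡ 256^2 = 65536 ≡ 2584 (mod 2623)
2^32 ≡ 2584^2 = 6677056 ≡ 1521 (mod 2623)
2^64 ≡ 1521^2 = 2313441 ≡ 2578 (mod 2623)
2^128 ≡ 2578^2 = 6646084 ≡ 2025 (mod 2623)
2^256 ≡ 2025^2 = 4100625 ≡ 876 (mod 2623)
2^512 ≡ 876^2 = 767376 ≡ 1460 (mod 2623)
2^1024 ≡ 1460^2 = 2131600 ≡ 1724 (mod 2623)
2^2048 ≡ 1724^2 = 2972176 ≡ 317 (mod 2623)
2622 = 2048 + 512 + 32 + 16 + 8 + 4 + 2 in binary powers of 2.
So 2^2622 ≡ 317 · 1460 · 1521 · 2584 · 256 · 16 · 4 ≡ 2553 (mod 2623).
Since 2553 ≠ 1, base 2 is a Fermat witness: 2623 is composite.

2553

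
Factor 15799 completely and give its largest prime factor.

61

15799 = 7 · 2257
2257 = 37 · 61
61 is prime.
So 15799 = 7 · 37 · 61; the largest prime factor is 61.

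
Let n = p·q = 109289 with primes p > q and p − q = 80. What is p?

373

Since p = q + 80, we have 109289 = q(q + 80), so q² + 80q − 109289 = 0.
Discriminant: 80² + 4·109289 = 6400 + 437156 = 443556; √443556 = 666.
q = (−80 + 666)/2 = 293, and p = q + 80 = 373.
Check: 293 · 373 = 109289.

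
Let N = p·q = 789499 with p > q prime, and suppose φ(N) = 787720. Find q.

φ(n) = (p−1)(q−1) = n − (p+q) + 1, so p + q = 789499 − 787720 + 1 = 1780.
p and q are the roots of t² − 1780t + 789499 = 0.
Discriminant: 1780² − 4·789499 = 3168400 − 3157996 = 10404; √10404 = 102.
q = (1780 − 102)/2 = 839, p = (1780 + 102)/2 = 941.
Check: 839 · 941 = 789499.

839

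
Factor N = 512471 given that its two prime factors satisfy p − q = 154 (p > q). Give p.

797

Since p = q + 154, we have 512471 = q(q + 154), so q² + 154q − 512471 = 0.
Discriminant: 154² + 4·512471 = 23716 + 2049884 = 2073600; √2073600 = 1440.
q = (−154 + 1440)/2 = 643, and p = q + 154 = 797.
Check: 643 · 797 = 512471.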